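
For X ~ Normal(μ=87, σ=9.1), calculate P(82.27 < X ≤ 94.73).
0.500576

We have X ~ Normal(μ=87, σ=9.1).

To find P(82.27 < X ≤ 94.73), we use:
P(82.27 < X ≤ 94.73) = P(X ≤ 94.73) - P(X ≤ 82.27)
                 = F(94.73) - F(82.27)
                 = 0.802185 - 0.301608
                 = 0.500576

So there's approximately a 50.1% chance that X falls in this range.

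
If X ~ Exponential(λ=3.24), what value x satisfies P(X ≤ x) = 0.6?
0.2828

We have X ~ Exponential(λ=3.24).

We want to find x such that P(X ≤ x) = 0.6.

This is the 60th percentile, which means 60% of values fall below this point.

Using the inverse CDF (quantile function):
x = F⁻¹(0.6) = 0.2828

Verification: P(X ≤ 0.2828) = 0.6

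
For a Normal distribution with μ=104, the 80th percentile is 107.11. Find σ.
σ = 3.6952

For X ~ Normal(μ, σ), the p-th percentile satisfies x = μ + z_p × σ,
where z_p = Φ⁻¹(p) is the standard normal quantile.

Step 1: z_{0.8} = Φ⁻¹(0.8) = 0.8416

Step 2: Solve for σ:
107.11 = 104 + 0.8416 × σ
σ = (107.11 - 104) / 0.8416
σ = 3.11 / 0.8416
σ = 3.6952

Verification: μ + z × σ = 104 + 0.8416 × 3.6952 = 107.11 ✓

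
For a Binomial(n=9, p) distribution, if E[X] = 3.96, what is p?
p = 0.44

For a Binomial(n, p) distribution:
E[X] = n × p

Given n = 9 and E[X] = 3.96:
3.96 = 9 × p
p = 3.96 / 9 = 0.44

Verification: Binomial(9, 0.44) has E[X] = 3.96 ✓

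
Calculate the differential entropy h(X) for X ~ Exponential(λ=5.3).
-0.6677 nats

We have X ~ Exponential(λ=5.3).

The differential entropy measures the uncertainty or information content of the distribution.

For an Exponential distribution with λ=5.3:
h(X) = -0.6677 nats

(In bits, this would be -0.9633 bits.)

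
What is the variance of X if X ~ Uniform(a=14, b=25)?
10.0833

We have X ~ Uniform(a=14, b=25).

For a Uniform distribution with a=14, b=25:
Var(X) = 10.0833

The variance measures the spread of the distribution around the mean.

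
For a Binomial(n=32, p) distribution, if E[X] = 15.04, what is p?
p = 0.47

For a Binomial(n, p) distribution:
E[X] = n × p

Given n = 32 and E[X] = 15.04:
15.04 = 32 × p
p = 15.04 / 32 = 0.47

Verification: Binomial(32, 0.47) has E[X] = 15.04 ✓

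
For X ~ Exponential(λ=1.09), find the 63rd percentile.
0.9122

We have X ~ Exponential(λ=1.09).

We want to find x such that P(X ≤ x) = 0.63.

This is the 63rd percentile, which means 63% of values fall below this point.

Using the inverse CDF (quantile function):
x = F⁻¹(0.63) = 0.9122

Verification: P(X ≤ 0.9122) = 0.63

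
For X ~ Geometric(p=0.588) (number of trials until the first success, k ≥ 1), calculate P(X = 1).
0.588000

We have X ~ Geometric(p=0.588) (number of trials until the first success, k ≥ 1).

For a Geometric distribution, the PMF gives us the probability of each outcome.

Using the PMF formula:
P(X = 1) = 0.588000

Rounded to 4 decimal places: 0.5880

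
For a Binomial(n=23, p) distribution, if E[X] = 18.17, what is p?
p = 0.79

For a Binomial(n, p) distribution:
E[X] = n × p

Given n = 23 and E[X] = 18.17:
18.17 = 23 × p
p = 18.17 / 23 = 0.79

Verification: Binomial(23, 0.79) has E[X] = 18.17 ✓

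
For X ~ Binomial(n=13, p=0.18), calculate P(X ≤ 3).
0.806138

We have X ~ Binomial(n=13, p=0.18).

The CDF gives us P(X ≤ k).

Using the CDF:
P(X ≤ 3) = 0.806138

This means there's approximately a 80.6% chance that X is at most 3.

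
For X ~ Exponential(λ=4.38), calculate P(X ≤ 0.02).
0.083873

We have X ~ Exponential(λ=4.38).

The CDF gives us P(X ≤ k).

Using the CDF:
P(X ≤ 0.02) = 0.083873

This means there's approximately a 8.4% chance that X is at most 0.02.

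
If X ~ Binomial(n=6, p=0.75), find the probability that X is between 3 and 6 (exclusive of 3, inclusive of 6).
0.830566

We have X ~ Binomial(n=6, p=0.75).

To find P(3 < X ≤ 6), we use:
P(3 < X ≤ 6) = P(X ≤ 6) - P(X ≤ 3)
                 = F(6) - F(3)
                 = 1.000000 - 0.169434
                 = 0.830566

So there's approximately a 83.1% chance that X falls in this range.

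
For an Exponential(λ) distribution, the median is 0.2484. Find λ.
λ = 2.7904

For X ~ Exponential(λ), the CDF is F(x) = 1 - e^(-λx).
The median m satisfies F(m) = 0.5:
1 - e^(-λm) = 0.5
e^(-λm) = 0.5
λm = ln(2)
m = ln(2) / λ

Given m = 0.2484:
λ = ln(2) / 0.2484 = 0.693147 / 0.2484 = 2.7904

Verification: ln(2) / 2.7904 = 0.2484 ✓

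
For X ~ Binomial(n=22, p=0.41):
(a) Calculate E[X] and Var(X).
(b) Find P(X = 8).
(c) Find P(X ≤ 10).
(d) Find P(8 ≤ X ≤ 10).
(a) E[X] = 9.0200, Var(X) = 5.3218
(b) P(X = 8) = 0.158138
(c) P(X ≤ 10) = 0.741472
(d) P(8 ≤ X ≤ 10) = 0.483511

We have X ~ Binomial(n=22, p=0.41).

(a) Moments:
E[X] = 9.0200
Var(X) = 5.3218
σ = √Var(X) = 2.3069

(b) Point probability using PMF:
P(X = 8) = 0.158138

(c) Cumulative probability using CDF:
P(X ≤ 10) = F(10) = 0.741472

(d) Range probability:
P(8 ≤ X ≤ 10) = P(X ≤ 10) - P(X ≤ 7)
                   = F(10) - F(7)
                   = 0.741472 - 0.257960
                   = 0.483511

This means approximately 48.4% of outcomes fall in the interval [8, 10].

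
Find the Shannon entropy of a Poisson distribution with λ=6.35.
2.3286 nats

We have X ~ Poisson(λ=6.35).

The Shannon entropy measures the uncertainty or information content of the distribution.

For a Poisson distribution with λ=6.35:
H(X) = 2.3286 nats

(In bits, this would be 3.3595 bits.)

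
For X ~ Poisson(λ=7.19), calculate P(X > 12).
0.032354

We have X ~ Poisson(λ=7.19).

P(X > 12) = 1 - P(X ≤ 12)
                = 1 - F(12)
                = 1 - 0.967646
                = 0.032354

So there's approximately a 3.2% chance that X exceeds 12.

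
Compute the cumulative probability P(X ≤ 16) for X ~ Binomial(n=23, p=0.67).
0.677905

We have X ~ Binomial(n=23, p=0.67).

The CDF gives us P(X ≤ k).

Using the CDF:
P(X ≤ 16) = 0.677905

This means there's approximately a 67.8% chance that X is at most 16.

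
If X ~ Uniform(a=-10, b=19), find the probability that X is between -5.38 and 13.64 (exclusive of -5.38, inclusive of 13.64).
0.655862

We have X ~ Uniform(a=-10, b=19).

To find P(-5.38 < X ≤ 13.64), we use:
P(-5.38 < X ≤ 13.64) = P(X ≤ 13.64) - P(X ≤ -5.38)
                 = F(13.64) - F(-5.38)
                 = 0.815172 - 0.159310
                 = 0.655862

So there's approximately a 65.6% chance that X falls in this range.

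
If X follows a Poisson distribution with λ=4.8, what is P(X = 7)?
0.095862

We have X ~ Poisson(λ=4.8).

For a Poisson distribution, the PMF gives us the probability of each outcome.

Using the PMF formula:
P(X = 7) = 0.095862

Rounded to 4 decimal places: 0.0959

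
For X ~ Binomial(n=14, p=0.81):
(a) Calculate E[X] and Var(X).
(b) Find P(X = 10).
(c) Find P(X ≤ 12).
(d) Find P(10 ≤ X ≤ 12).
(a) E[X] = 11.3400, Var(X) = 2.1546
(b) P(X = 10) = 0.158598
(c) P(X ≤ 12) = 0.775800
(d) P(10 ≤ X ≤ 12) = 0.666504

We have X ~ Binomial(n=14, p=0.81).

(a) Moments:
E[X] = 11.3400
Var(X) = 2.1546
σ = √Var(X) = 1.4679

(b) Point probability using PMF:
P(X = 10) = 0.158598

(c) Cumulative probability using CDF:
P(X ≤ 12) = F(12) = 0.775800

(d) Range probability:
P(10 ≤ X ≤ 12) = P(X ≤ 12) - P(X ≤ 9)
                   = F(12) - F(9)
                   = 0.775800 - 0.109296
                   = 0.666504

This means approximately 66.7% of outcomes fall in the interval [10, 12].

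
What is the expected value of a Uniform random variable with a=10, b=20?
15.0000

We have X ~ Uniform(a=10, b=20).

For a Uniform distribution with a=10, b=20:
E[X] = 15.0000

This is the expected (average) value of X.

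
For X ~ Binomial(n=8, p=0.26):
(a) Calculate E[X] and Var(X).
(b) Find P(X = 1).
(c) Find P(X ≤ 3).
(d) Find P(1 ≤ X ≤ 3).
(a) E[X] = 2.0800, Var(X) = 1.5392
(b) P(X = 1) = 0.252747
(c) P(X ≤ 3) = 0.871883
(d) P(1 ≤ X ≤ 3) = 0.781964

We have X ~ Binomial(n=8, p=0.26).

(a) Moments:
E[X] = 2.0800
Var(X) = 1.5392
σ = √Var(X) = 1.2406

(b) Point probability using PMF:
P(X = 1) = 0.252747

(c) Cumulative probability using CDF:
P(X ≤ 3) = F(3) = 0.871883

(d) Range probability:
P(1 ≤ X ≤ 3) = P(X ≤ 3) - P(X ≤ 0)
                   = F(3) - F(0)
                   = 0.871883 - 0.089919
                   = 0.781964

This means approximately 78.2% of outcomes fall in the interval [1, 3].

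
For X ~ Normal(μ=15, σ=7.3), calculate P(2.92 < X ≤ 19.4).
0.677676

We have X ~ Normal(μ=15, σ=7.3).

To find P(2.92 < X ≤ 19.4), we use:
P(2.92 < X ≤ 19.4) = P(X ≤ 19.4) - P(X ≤ 2.92)
                 = F(19.4) - F(2.92)
                 = 0.726659 - 0.048983
                 = 0.677676

So there's approximately a 67.8% chance that X falls in this range.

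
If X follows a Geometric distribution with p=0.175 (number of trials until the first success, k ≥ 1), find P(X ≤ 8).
0.785399

We have X ~ Geometric(p=0.175) (number of trials until the first success, k ≥ 1).

The CDF gives us P(X ≤ k).

Using the CDF:
P(X ≤ 8) = 0.785399

This means there's approximately a 78.5% chance that X is at most 8.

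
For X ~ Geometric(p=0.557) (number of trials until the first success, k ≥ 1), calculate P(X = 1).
0.557000

We have X ~ Geometric(p=0.557) (number of trials until the first success, k ≥ 1).

For a Geometric distribution, the PMF gives us the probability of each outcome.

Using the PMF formula:
P(X = 1) = 0.557000

Rounded to 4 decimal places: 0.5570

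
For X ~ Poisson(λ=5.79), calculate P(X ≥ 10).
0.070226

We have X ~ Poisson(λ=5.79).

For discrete distributions, P(X ≥ 10) = 1 - P(X ≤ 9).

P(X ≤ 9) = 0.929774
P(X ≥ 10) = 1 - 0.929774 = 0.070226

So there's approximately a 7.0% chance that X is at least 10.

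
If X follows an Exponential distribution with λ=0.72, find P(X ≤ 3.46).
0.917189

We have X ~ Exponential(λ=0.72).

The CDF gives us P(X ≤ k).

Using the CDF:
P(X ≤ 3.46) = 0.917189

This means there's approximately a 91.7% chance that X is at most 3.46.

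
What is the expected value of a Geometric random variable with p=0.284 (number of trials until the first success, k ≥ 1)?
3.5211

We have X ~ Geometric(p=0.284) (number of trials until the first success, k ≥ 1).

For a Geometric distribution with p=0.284 (number of trials until the first success, k ≥ 1):
E[X] = 3.5211

This is the expected (average) value of X.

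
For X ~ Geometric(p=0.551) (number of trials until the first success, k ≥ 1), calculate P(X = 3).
0.111082

We have X ~ Geometric(p=0.551) (number of trials until the first success, k ≥ 1).

For a Geometric distribution, the PMF gives us the probability of each outcome.

Using the PMF formula:
P(X = 3) = 0.111082

Rounded to 4 decimal places: 0.1111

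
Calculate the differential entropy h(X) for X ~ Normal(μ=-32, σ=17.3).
4.2696 nats

We have X ~ Normal(μ=-32, σ=17.3).

The differential entropy measures the uncertainty or information content of the distribution.

For a Normal distribution with μ=-32, σ=17.3:
h(X) = 4.2696 nats

(In bits, this would be 6.1598 bits.)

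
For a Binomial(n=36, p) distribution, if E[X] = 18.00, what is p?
p = 0.5

For a Binomial(n, p) distribution:
E[X] = n × p

Given n = 36 and E[X] = 18.00:
18.00 = 36 × p
p = 18.00 / 36 = 0.5

Verification: Binomial(36, 0.5) has E[X] = 18.00 ✓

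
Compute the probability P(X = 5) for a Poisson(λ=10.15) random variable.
0.035080

We have X ~ Poisson(λ=10.15).

For a Poisson distribution, the PMF gives us the probability of each outcome.

Using the PMF formula:
P(X = 5) = 0.035080

Rounded to 4 decimal places: 0.0351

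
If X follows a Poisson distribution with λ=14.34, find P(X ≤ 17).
0.802102

We have X ~ Poisson(λ=14.34).

The CDF gives us P(X ≤ k).

Using the CDF:
P(X ≤ 17) = 0.802102

This means there's approximately a 80.2% chance that X is at most 17.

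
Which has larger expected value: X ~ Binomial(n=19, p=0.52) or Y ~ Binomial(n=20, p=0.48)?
X has larger mean (9.8800 > 9.6000)

Compute the expected value for each distribution:

X ~ Binomial(n=19, p=0.52):
E[X] = 9.8800

Y ~ Binomial(n=20, p=0.48):
E[Y] = 9.6000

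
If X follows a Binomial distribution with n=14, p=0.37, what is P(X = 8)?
0.065950

We have X ~ Binomial(n=14, p=0.37).

For a Binomial distribution, the PMF gives us the probability of each outcome.

Using the PMF formula:
P(X = 8) = 0.065950

Rounded to 4 decimal places: 0.0659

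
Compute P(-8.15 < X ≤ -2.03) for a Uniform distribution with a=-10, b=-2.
0.765000

We have X ~ Uniform(a=-10, b=-2).

To find P(-8.15 < X ≤ -2.03), we use:
P(-8.15 < X ≤ -2.03) = P(X ≤ -2.03) - P(X ≤ -8.15)
                 = F(-2.03) - F(-8.15)
                 = 0.996250 - 0.231250
                 = 0.765000

So there's approximately a 76.5% chance that X falls in this range.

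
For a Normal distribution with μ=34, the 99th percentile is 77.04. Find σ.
σ = 18.5011

For X ~ Normal(μ, σ), the p-th percentile satisfies x = μ + z_p × σ,
where z_p = Φ⁻¹(p) is the standard normal quantile.

Step 1: z_{0.99} = Φ⁻¹(0.99) = 2.3263

Step 2: Solve for σ:
77.04 = 34 + 2.3263 × σ
σ = (77.04 - 34) / 2.3263
σ = 43.04 / 2.3263
σ = 18.5011

Verification: μ + z × σ = 34 + 2.3263 × 18.5011 = 77.04 ✓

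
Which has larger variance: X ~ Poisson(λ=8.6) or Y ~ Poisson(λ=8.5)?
X has larger variance (8.6000 > 8.5000)

Compute the variance for each distribution:

X ~ Poisson(λ=8.6):
Var(X) = 8.6000

Y ~ Poisson(λ=8.5):
Var(Y) = 8.5000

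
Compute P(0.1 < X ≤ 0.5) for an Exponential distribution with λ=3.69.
0.533400

We have X ~ Exponential(λ=3.69).

To find P(0.1 < X ≤ 0.5), we use:
P(0.1 < X ≤ 0.5) = P(X ≤ 0.5) - P(X ≤ 0.1)
                 = F(0.5) - F(0.1)
                 = 0.841975 - 0.308575
                 = 0.533400

So there's approximately a 53.3% chance that X falls in this range.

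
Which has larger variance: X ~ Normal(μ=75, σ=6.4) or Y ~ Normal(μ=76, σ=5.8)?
X has larger variance (40.9600 > 33.6400)

Compute the variance for each distribution:

X ~ Normal(μ=75, σ=6.4):
Var(X) = 40.9600

Y ~ Normal(μ=76, σ=5.8):
Var(Y) = 33.6400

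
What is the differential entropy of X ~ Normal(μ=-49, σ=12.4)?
3.9366 nats

We have X ~ Normal(μ=-49, σ=12.4).

The differential entropy measures the uncertainty or information content of the distribution.

For a Normal distribution with μ=-49, σ=12.4:
h(X) = 3.9366 nats

(In bits, this would be 5.6794 bits.)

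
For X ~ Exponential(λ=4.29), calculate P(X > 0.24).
0.357150

We have X ~ Exponential(λ=4.29).

P(X > 0.24) = 1 - P(X ≤ 0.24)
                = 1 - F(0.24)
                = 1 - 0.642850
                = 0.357150

So there's approximately a 35.7% chance that X exceeds 0.24.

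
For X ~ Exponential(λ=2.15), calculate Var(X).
0.2163

We have X ~ Exponential(λ=2.15).

For an Exponential distribution with λ=2.15:
Var(X) = 0.2163

The variance measures the spread of the distribution around the mean.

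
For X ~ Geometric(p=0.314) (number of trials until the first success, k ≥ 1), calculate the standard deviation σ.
2.6377

We have X ~ Geometric(p=0.314) (number of trials until the first success, k ≥ 1).

For a Geometric distribution with p=0.314 (number of trials until the first success, k ≥ 1):
σ = √Var(X) = 2.6377

The standard deviation is the square root of the variance.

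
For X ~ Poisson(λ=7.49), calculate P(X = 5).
0.109739

We have X ~ Poisson(λ=7.49).

For a Poisson distribution, the PMF gives us the probability of each outcome.

Using the PMF formula:
P(X = 5) = 0.109739

Rounded to 4 decimal places: 0.1097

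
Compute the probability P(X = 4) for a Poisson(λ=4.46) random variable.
0.190623

We have X ~ Poisson(λ=4.46).

For a Poisson distribution, the PMF gives us the probability of each outcome.

Using the PMF formula:
P(X = 4) = 0.190623

Rounded to 4 decimal places: 0.1906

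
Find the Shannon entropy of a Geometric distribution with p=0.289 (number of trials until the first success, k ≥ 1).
2.0805 nats

We have X ~ Geometric(p=0.289) (number of trials until the first success, k ≥ 1).

The Shannon entropy measures the uncertainty or information content of the distribution.

For a Geometric distribution with p=0.289 (number of trials until the first success, k ≥ 1):
H(X) = 2.0805 nats

(In bits, this would be 3.0015 bits.)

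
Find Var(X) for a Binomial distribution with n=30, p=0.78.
5.1480

We have X ~ Binomial(n=30, p=0.78).

For a Binomial distribution with n=30, p=0.78:
Var(X) = 5.1480

The variance measures the spread of the distribution around the mean.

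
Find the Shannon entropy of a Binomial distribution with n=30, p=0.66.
2.3709 nats

We have X ~ Binomial(n=30, p=0.66).

The Shannon entropy measures the uncertainty or information content of the distribution.

For a Binomial distribution with n=30, p=0.66:
H(X) = 2.3709 nats

(In bits, this would be 3.4205 bits.)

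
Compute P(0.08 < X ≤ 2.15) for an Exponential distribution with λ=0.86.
0.776119

We have X ~ Exponential(λ=0.86).

To find P(0.08 < X ≤ 2.15), we use:
P(0.08 < X ≤ 2.15) = P(X ≤ 2.15) - P(X ≤ 0.08)
                 = F(2.15) - F(0.08)
                 = 0.842606 - 0.066487
                 = 0.776119

So there's approximately a 77.6% chance that X falls in this range.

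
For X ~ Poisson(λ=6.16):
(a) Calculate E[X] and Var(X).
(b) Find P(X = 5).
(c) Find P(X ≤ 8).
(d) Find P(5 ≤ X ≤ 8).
(a) E[X] = 6.1600, Var(X) = 6.1600
(b) P(X = 5) = 0.156124
(c) P(X ≤ 8) = 0.830284
(d) P(5 ≤ X ≤ 8) = 0.566073

We have X ~ Poisson(λ=6.16).

(a) Moments:
E[X] = 6.1600
Var(X) = 6.1600
σ = √Var(X) = 2.4819

(b) Point probability using PMF:
P(X = 5) = 0.156124

(c) Cumulative probability using CDF:
P(X ≤ 8) = F(8) = 0.830284

(d) Range probability:
P(5 ≤ X ≤ 8) = P(X ≤ 8) - P(X ≤ 4)
                   = F(8) - F(4)
                   = 0.830284 - 0.264211
                   = 0.566073

This means approximately 56.6% of outcomes fall in the interval [5, 8].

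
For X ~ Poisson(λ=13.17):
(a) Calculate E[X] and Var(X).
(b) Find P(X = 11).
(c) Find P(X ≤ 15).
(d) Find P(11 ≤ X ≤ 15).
(a) E[X] = 13.1700, Var(X) = 13.1700
(b) P(X = 11) = 0.098771
(c) P(X ≤ 15) = 0.748374
(d) P(11 ≤ X ≤ 15) = 0.511003

We have X ~ Poisson(λ=13.17).

(a) Moments:
E[X] = 13.1700
Var(X) = 13.1700
σ = √Var(X) = 3.6290

(b) Point probability using PMF:
P(X = 11) = 0.098771

(c) Cumulative probability using CDF:
P(X ≤ 15) = F(15) = 0.748374

(d) Range probability:
P(11 ≤ X ≤ 15) = P(X ≤ 15) - P(X ≤ 10)
                   = F(15) - F(10)
                   = 0.748374 - 0.237371
                   = 0.511003

This means approximately 51.1% of outcomes fall in the interval [11, 15].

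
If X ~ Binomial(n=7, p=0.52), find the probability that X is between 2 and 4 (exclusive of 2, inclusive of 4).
0.544254

We have X ~ Binomial(n=7, p=0.52).

To find P(2 < X ≤ 4), we use:
P(2 < X ≤ 4) = P(X ≤ 4) - P(X ≤ 2)
                 = F(4) - F(2)
                 = 0.739332 - 0.195078
                 = 0.544254

So there's approximately a 54.4% chance that X falls in this range.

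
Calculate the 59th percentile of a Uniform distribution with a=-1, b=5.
2.5400

We have X ~ Uniform(a=-1, b=5).

We want to find x such that P(X ≤ x) = 0.59.

This is the 59th percentile, which means 59% of values fall below this point.

Using the inverse CDF (quantile function):
x = F⁻¹(0.59) = 2.5400

Verification: P(X ≤ 2.5400) = 0.59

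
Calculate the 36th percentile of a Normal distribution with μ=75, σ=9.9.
71.4513

We have X ~ Normal(μ=75, σ=9.9).

We want to find x such that P(X ≤ x) = 0.36.

This is the 36th percentile, which means 36% of values fall below this point.

Using the inverse CDF (quantile function):
x = F⁻¹(0.36) = 71.4513

Verification: P(X ≤ 71.4513) = 0.36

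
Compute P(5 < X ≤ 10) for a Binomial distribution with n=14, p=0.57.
0.825101

We have X ~ Binomial(n=14, p=0.57).

To find P(5 < X ≤ 10), we use:
P(5 < X ≤ 10) = P(X ≤ 10) - P(X ≤ 5)
                 = F(10) - F(5)
                 = 0.916069 - 0.090968
                 = 0.825101

So there's approximately a 82.5% chance that X falls in this range.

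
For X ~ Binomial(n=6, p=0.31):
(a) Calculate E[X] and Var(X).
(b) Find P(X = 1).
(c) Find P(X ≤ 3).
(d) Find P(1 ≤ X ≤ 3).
(a) E[X] = 1.8600, Var(X) = 1.2834
(b) P(X = 1) = 0.290910
(c) P(X ≤ 3) = 0.921307
(d) P(1 ≤ X ≤ 3) = 0.813389

We have X ~ Binomial(n=6, p=0.31).

(a) Moments:
E[X] = 1.8600
Var(X) = 1.2834
σ = √Var(X) = 1.1329

(b) Point probability using PMF:
P(X = 1) = 0.290910

(c) Cumulative probability using CDF:
P(X ≤ 3) = F(3) = 0.921307

(d) Range probability:
P(1 ≤ X ≤ 3) = P(X ≤ 3) - P(X ≤ 0)
                   = F(3) - F(0)
                   = 0.921307 - 0.107918
                   = 0.813389

This means approximately 81.3% of outcomes fall in the interval [1, 3].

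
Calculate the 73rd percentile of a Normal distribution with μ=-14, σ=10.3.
-7.6880

We have X ~ Normal(μ=-14, σ=10.3).

We want to find x such that P(X ≤ x) = 0.73.

This is the 73rd percentile, which means 73% of values fall below this point.

Using the inverse CDF (quantile function):
x = F⁻¹(0.73) = -7.6880

Verification: P(X ≤ -7.6880) = 0.73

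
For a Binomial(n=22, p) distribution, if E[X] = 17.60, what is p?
p = 0.8

For a Binomial(n, p) distribution:
E[X] = n × p

Given n = 22 and E[X] = 17.60:
17.60 = 22 × p
p = 17.60 / 22 = 0.8

Verification: Binomial(22, 0.8) has E[X] = 17.60 ✓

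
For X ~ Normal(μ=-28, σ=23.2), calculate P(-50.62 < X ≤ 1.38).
0.732531

We have X ~ Normal(μ=-28, σ=23.2).

To find P(-50.62 < X ≤ 1.38), we use:
P(-50.62 < X ≤ 1.38) = P(X ≤ 1.38) - P(X ≤ -50.62)
                 = F(1.38) - F(-50.62)
                 = 0.897311 - 0.164780
                 = 0.732531

So there's approximately a 73.3% chance that X falls in this range.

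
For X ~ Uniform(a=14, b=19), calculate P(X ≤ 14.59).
0.118000

We have X ~ Uniform(a=14, b=19).

The CDF gives us P(X ≤ k).

Using the CDF:
P(X ≤ 14.59) = 0.118000

This means there's approximately a 11.8% chance that X is at most 14.59.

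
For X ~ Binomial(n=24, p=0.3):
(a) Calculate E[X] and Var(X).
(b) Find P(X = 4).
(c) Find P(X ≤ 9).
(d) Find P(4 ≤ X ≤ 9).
(a) E[X] = 7.2000, Var(X) = 5.0400
(b) P(X = 4) = 0.068678
(c) P(X ≤ 9) = 0.847218
(d) P(4 ≤ X ≤ 9) = 0.804821

We have X ~ Binomial(n=24, p=0.3).

(a) Moments:
E[X] = 7.2000
Var(X) = 5.0400
σ = √Var(X) = 2.2450

(b) Point probability using PMF:
P(X = 4) = 0.068678

(c) Cumulative probability using CDF:
P(X ≤ 9) = F(9) = 0.847218

(d) Range probability:
P(4 ≤ X ≤ 9) = P(X ≤ 9) - P(X ≤ 3)
                   = F(9) - F(3)
                   = 0.847218 - 0.042398
                   = 0.804821

This means approximately 80.5% of outcomes fall in the interval [4, 9].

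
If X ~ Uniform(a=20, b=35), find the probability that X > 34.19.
0.054000

We have X ~ Uniform(a=20, b=35).

P(X > 34.19) = 1 - P(X ≤ 34.19)
                = 1 - F(34.19)
                = 1 - 0.946000
                = 0.054000

So there's approximately a 5.4% chance that X exceeds 34.19.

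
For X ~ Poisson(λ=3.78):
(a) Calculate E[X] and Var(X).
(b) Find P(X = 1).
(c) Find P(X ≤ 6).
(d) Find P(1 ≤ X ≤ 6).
(a) E[X] = 3.7800, Var(X) = 3.7800
(b) P(X = 1) = 0.086270
(c) P(X ≤ 6) = 0.910968
(d) P(1 ≤ X ≤ 6) = 0.888145

We have X ~ Poisson(λ=3.78).

(a) Moments:
E[X] = 3.7800
Var(X) = 3.7800
σ = √Var(X) = 1.9442

(b) Point probability using PMF:
P(X = 1) = 0.086270

(c) Cumulative probability using CDF:
P(X ≤ 6) = F(6) = 0.910968

(d) Range probability:
P(1 ≤ X ≤ 6) = P(X ≤ 6) - P(X ≤ 0)
                   = F(6) - F(0)
                   = 0.910968 - 0.022823
                   = 0.888145

This means approximately 88.8% of outcomes fall in the interval [1, 6].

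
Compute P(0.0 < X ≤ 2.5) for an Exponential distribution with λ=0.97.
0.911522

We have X ~ Exponential(λ=0.97).

To find P(0.0 < X ≤ 2.5), we use:
P(0.0 < X ≤ 2.5) = P(X ≤ 2.5) - P(X ≤ 0.0)
                 = F(2.5) - F(0.0)
                 = 0.911522 - 0.000000
                 = 0.911522

So there's approximately a 91.2% chance that X falls in this range.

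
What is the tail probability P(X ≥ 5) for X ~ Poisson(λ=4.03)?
0.377024

We have X ~ Poisson(λ=4.03).

For discrete distributions, P(X ≥ 5) = 1 - P(X ≤ 4).

P(X ≤ 4) = 0.622976
P(X ≥ 5) = 1 - 0.622976 = 0.377024

So there's approximately a 37.7% chance that X is at least 5.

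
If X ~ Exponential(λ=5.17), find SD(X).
0.1934

We have X ~ Exponential(λ=5.17).

For an Exponential distribution with λ=5.17:
σ = √Var(X) = 0.1934

The standard deviation is the square root of the variance.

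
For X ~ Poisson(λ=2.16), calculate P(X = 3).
0.193702

We have X ~ Poisson(λ=2.16).

For a Poisson distribution, the PMF gives us the probability of each outcome.

Using the PMF formula:
P(X = 3) = 0.193702

Rounded to 4 decimal places: 0.1937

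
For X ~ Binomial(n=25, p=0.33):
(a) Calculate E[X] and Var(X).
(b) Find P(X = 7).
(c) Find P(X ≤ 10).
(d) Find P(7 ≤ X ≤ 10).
(a) E[X] = 8.2500, Var(X) = 5.5275
(b) P(X = 7) = 0.151642
(c) P(X ≤ 10) = 0.831353
(d) P(7 ≤ X ≤ 10) = 0.599247

We have X ~ Binomial(n=25, p=0.33).

(a) Moments:
E[X] = 8.2500
Var(X) = 5.5275
σ = √Var(X) = 2.3511

(b) Point probability using PMF:
P(X = 7) = 0.151642

(c) Cumulative probability using CDF:
P(X ≤ 10) = F(10) = 0.831353

(d) Range probability:
P(7 ≤ X ≤ 10) = P(X ≤ 10) - P(X ≤ 6)
                   = F(10) - F(6)
                   = 0.831353 - 0.232106
                   = 0.599247

This means approximately 59.9% of outcomes fall in the interval [7, 10].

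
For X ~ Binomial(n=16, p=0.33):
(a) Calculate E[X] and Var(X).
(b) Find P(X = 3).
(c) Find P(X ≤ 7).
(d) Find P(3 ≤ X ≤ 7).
(a) E[X] = 5.2800, Var(X) = 3.5376
(b) P(X = 3) = 0.110332
(c) P(X ≤ 7) = 0.879531
(d) P(3 ≤ X ≤ 7) = 0.816886

We have X ~ Binomial(n=16, p=0.33).

(a) Moments:
E[X] = 5.2800
Var(X) = 3.5376
σ = √Var(X) = 1.8809

(b) Point probability using PMF:
P(X = 3) = 0.110332

(c) Cumulative probability using CDF:
P(X ≤ 7) = F(7) = 0.879531

(d) Range probability:
P(3 ≤ X ≤ 7) = P(X ≤ 7) - P(X ≤ 2)
                   = F(7) - F(2)
                   = 0.879531 - 0.062645
                   = 0.816886

This means approximately 81.7% of outcomes fall in the interval [3, 7].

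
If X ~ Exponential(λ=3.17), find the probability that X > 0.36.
0.319435

We have X ~ Exponential(λ=3.17).

P(X > 0.36) = 1 - P(X ≤ 0.36)
                = 1 - F(0.36)
                = 1 - 0.680565
                = 0.319435

So there's approximately a 31.9% chance that X exceeds 0.36.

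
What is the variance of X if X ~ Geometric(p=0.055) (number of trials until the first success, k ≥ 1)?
312.3967

We have X ~ Geometric(p=0.055) (number of trials until the first success, k ≥ 1).

For a Geometric distribution with p=0.055 (number of trials until the first success, k ≥ 1):
Var(X) = 312.3967

The variance measures the spread of the distribution around the mean.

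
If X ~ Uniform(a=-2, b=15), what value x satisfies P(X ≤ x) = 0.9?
13.3000

We have X ~ Uniform(a=-2, b=15).

We want to find x such that P(X ≤ x) = 0.9.

This is the 90th percentile, which means 90% of values fall below this point.

Using the inverse CDF (quantile function):
x = F⁻¹(0.9) = 13.3000

Verification: P(X ≤ 13.3000) = 0.9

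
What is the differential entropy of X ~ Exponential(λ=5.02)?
-0.6134 nats

We have X ~ Exponential(λ=5.02).

The differential entropy measures the uncertainty or information content of the distribution.

For an Exponential distribution with λ=5.02:
h(X) = -0.6134 nats

(In bits, this would be -0.8850 bits.)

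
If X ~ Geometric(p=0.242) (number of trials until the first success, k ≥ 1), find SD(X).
3.5977

We have X ~ Geometric(p=0.242) (number of trials until the first success, k ≥ 1).

For a Geometric distribution with p=0.242 (number of trials until the first success, k ≥ 1):
σ = √Var(X) = 3.5977

The standard deviation is the square root of the variance.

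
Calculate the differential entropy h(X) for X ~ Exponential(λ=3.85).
-0.3481 nats

We have X ~ Exponential(λ=3.85).

The differential entropy measures the uncertainty or information content of the distribution.

For an Exponential distribution with λ=3.85:
h(X) = -0.3481 nats

(In bits, this would be -0.5022 bits.)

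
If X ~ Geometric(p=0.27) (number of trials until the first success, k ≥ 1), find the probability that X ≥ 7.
0.151334

We have X ~ Geometric(p=0.27) (number of trials until the first success, k ≥ 1).

For discrete distributions, P(X ≥ 7) = 1 - P(X ≤ 6).

P(X ≤ 6) = 0.848666
P(X ≥ 7) = 1 - 0.848666 = 0.151334

So there's approximately a 15.1% chance that X is at least 7.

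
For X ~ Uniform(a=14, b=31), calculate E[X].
22.5000

We have X ~ Uniform(a=14, b=31).

For a Uniform distribution with a=14, b=31:
E[X] = 22.5000

This is the expected (average) value of X.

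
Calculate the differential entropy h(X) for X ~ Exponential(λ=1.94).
0.3373 nats

We have X ~ Exponential(λ=1.94).

The differential entropy measures the uncertainty or information content of the distribution.

For an Exponential distribution with λ=1.94:
h(X) = 0.3373 nats

(In bits, this would be 0.4866 bits.)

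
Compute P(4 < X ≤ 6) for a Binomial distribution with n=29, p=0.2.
0.358915

We have X ~ Binomial(n=29, p=0.2).

To find P(4 < X ≤ 6), we use:
P(4 < X ≤ 6) = P(X ≤ 6) - P(X ≤ 4)
                 = F(6) - F(4)
                 = 0.642861 - 0.283946
                 = 0.358915

So there's approximately a 35.9% chance that X falls in this range.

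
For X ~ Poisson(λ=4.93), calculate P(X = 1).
0.035627

We have X ~ Poisson(λ=4.93).

For a Poisson distribution, the PMF gives us the probability of each outcome.

Using the PMF formula:
P(X = 1) = 0.035627

Rounded to 4 decimal places: 0.0356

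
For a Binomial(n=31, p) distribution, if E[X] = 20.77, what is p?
p = 0.67

For a Binomial(n, p) distribution:
E[X] = n × p

Given n = 31 and E[X] = 20.77:
20.77 = 31 × p
p = 20.77 / 31 = 0.67

Verification: Binomial(31, 0.67) has E[X] = 20.77 ✓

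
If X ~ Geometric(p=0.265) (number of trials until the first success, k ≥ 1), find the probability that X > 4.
0.291843

We have X ~ Geometric(p=0.265) (number of trials until the first success, k ≥ 1).

P(X > 4) = 1 - P(X ≤ 4)
                = 1 - F(4)
                = 1 - 0.708157
                = 0.291843

So there's approximately a 29.2% chance that X exceeds 4.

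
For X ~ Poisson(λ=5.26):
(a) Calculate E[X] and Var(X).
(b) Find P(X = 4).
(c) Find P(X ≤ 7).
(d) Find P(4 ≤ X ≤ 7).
(a) E[X] = 5.2600, Var(X) = 5.2600
(b) P(X = 4) = 0.165708
(c) P(X ≤ 7) = 0.838100
(d) P(4 ≤ X ≤ 7) = 0.607693

We have X ~ Poisson(λ=5.26).

(a) Moments:
E[X] = 5.2600
Var(X) = 5.2600
σ = √Var(X) = 2.2935

(b) Point probability using PMF:
P(X = 4) = 0.165708

(c) Cumulative probability using CDF:
P(X ≤ 7) = F(7) = 0.838100

(d) Range probability:
P(4 ≤ X ≤ 7) = P(X ≤ 7) - P(X ≤ 3)
                   = F(7) - F(3)
                   = 0.838100 - 0.230407
                   = 0.607693

This means approximately 60.8% of outcomes fall in the interval [4, 7].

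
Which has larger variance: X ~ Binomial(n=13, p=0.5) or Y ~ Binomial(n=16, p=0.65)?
Y has larger variance (3.6400 > 3.2500)

Compute the variance for each distribution:

X ~ Binomial(n=13, p=0.5):
Var(X) = 3.2500

Y ~ Binomial(n=16, p=0.65):
Var(Y) = 3.6400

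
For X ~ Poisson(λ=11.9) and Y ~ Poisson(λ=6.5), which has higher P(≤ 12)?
Y has higher probability (P(Y ≤ 12) = 0.9840 > P(X ≤ 12) = 0.5874)

Compute P(≤ 12) for each distribution:

X ~ Poisson(λ=11.9):
P(X ≤ 12) = 0.5874

Y ~ Poisson(λ=6.5):
P(Y ≤ 12) = 0.9840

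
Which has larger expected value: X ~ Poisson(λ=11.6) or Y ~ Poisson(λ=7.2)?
X has larger mean (11.6000 > 7.2000)

Compute the expected value for each distribution:

X ~ Poisson(λ=11.6):
E[X] = 11.6000

Y ~ Poisson(λ=7.2):
E[Y] = 7.2000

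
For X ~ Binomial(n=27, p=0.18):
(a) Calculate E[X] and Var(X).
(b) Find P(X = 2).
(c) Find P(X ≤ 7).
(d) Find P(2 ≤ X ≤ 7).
(a) E[X] = 4.8600, Var(X) = 3.9852
(b) P(X = 2) = 0.079652
(c) P(X ≤ 7) = 0.902338
(d) P(2 ≤ X ≤ 7) = 0.869716

We have X ~ Binomial(n=27, p=0.18).

(a) Moments:
E[X] = 4.8600
Var(X) = 3.9852
σ = √Var(X) = 1.9963

(b) Point probability using PMF:
P(X = 2) = 0.079652

(c) Cumulative probability using CDF:
P(X ≤ 7) = F(7) = 0.902338

(d) Range probability:
P(2 ≤ X ≤ 7) = P(X ≤ 7) - P(X ≤ 1)
                   = F(7) - F(1)
                   = 0.902338 - 0.032622
                   = 0.869716

This means approximately 87.0% of outcomes fall in the interval [2, 7].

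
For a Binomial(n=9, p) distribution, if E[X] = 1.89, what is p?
p = 0.21

For a Binomial(n, p) distribution:
E[X] = n × p

Given n = 9 and E[X] = 1.89:
1.89 = 9 × p
p = 1.89 / 9 = 0.21

Verification: Binomial(9, 0.21) has E[X] = 1.89 ✓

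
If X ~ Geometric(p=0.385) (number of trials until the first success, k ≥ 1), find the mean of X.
2.5974

We have X ~ Geometric(p=0.385) (number of trials until the first success, k ≥ 1).

For a Geometric distribution with p=0.385 (number of trials until the first success, k ≥ 1):
E[X] = 2.5974

This is the expected (average) value of X.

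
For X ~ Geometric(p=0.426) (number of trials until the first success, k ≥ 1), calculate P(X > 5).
0.062310

We have X ~ Geometric(p=0.426) (number of trials until the first success, k ≥ 1).

P(X > 5) = 1 - P(X ≤ 5)
                = 1 - F(5)
                = 1 - 0.937690
                = 0.062310

So there's approximately a 6.2% chance that X exceeds 5.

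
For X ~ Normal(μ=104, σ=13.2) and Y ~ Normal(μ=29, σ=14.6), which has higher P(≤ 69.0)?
Y has higher probability (P(Y ≤ 69.0) = 0.9969 > P(X ≤ 69.0) = 0.0040)

Compute P(≤ 69.0) for each distribution:

X ~ Normal(μ=104, σ=13.2):
P(X ≤ 69.0) = 0.0040

Y ~ Normal(μ=29, σ=14.6):
P(Y ≤ 69.0) = 0.9969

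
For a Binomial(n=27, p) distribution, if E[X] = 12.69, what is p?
p = 0.47

For a Binomial(n, p) distribution:
E[X] = n × p

Given n = 27 and E[X] = 12.69:
12.69 = 27 × p
p = 12.69 / 27 = 0.47

Verification: Binomial(27, 0.47) has E[X] = 12.69 ✓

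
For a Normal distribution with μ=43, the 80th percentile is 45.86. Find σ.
σ = 3.3982

For X ~ Normal(μ, σ), the p-th percentile satisfies x = μ + z_p × σ,
where z_p = Φ⁻¹(p) is the standard normal quantile.

Step 1: z_{0.8} = Φ⁻¹(0.8) = 0.8416

Step 2: Solve for σ:
45.86 = 43 + 0.8416 × σ
σ = (45.86 - 43) / 0.8416
σ = 2.86 / 0.8416
σ = 3.3982

Verification: μ + z × σ = 43 + 0.8416 × 3.3982 = 45.86 ✓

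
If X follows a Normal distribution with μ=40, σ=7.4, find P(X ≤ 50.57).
0.923409

We have X ~ Normal(μ=40, σ=7.4).

The CDF gives us P(X ≤ k).

Using the CDF:
P(X ≤ 50.57) = 0.923409

This means there's approximately a 92.3% chance that X is at most 50.57.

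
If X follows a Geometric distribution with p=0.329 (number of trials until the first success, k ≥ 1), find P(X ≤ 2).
0.549759

We have X ~ Geometric(p=0.329) (number of trials until the first success, k ≥ 1).

The CDF gives us P(X ≤ k).

Using the CDF:
P(X ≤ 2) = 0.549759

This means there's approximately a 55.0% chance that X is at most 2.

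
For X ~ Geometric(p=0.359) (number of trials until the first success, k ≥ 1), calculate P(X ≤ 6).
0.930634

We have X ~ Geometric(p=0.359) (number of trials until the first success, k ≥ 1).

The CDF gives us P(X ≤ k).

Using the CDF:
P(X ≤ 6) = 0.930634

This means there's approximately a 93.1% chance that X is at most 6.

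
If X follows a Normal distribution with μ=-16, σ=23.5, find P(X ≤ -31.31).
0.257365

We have X ~ Normal(μ=-16, σ=23.5).

The CDF gives us P(X ≤ k).

Using the CDF:
P(X ≤ -31.31) = 0.257365

This means there's approximately a 25.7% chance that X is at most -31.31.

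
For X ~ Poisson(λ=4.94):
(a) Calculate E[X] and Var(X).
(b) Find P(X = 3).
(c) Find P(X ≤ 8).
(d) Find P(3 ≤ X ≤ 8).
(a) E[X] = 4.9400, Var(X) = 4.9400
(b) P(X = 3) = 0.143752
(c) P(X ≤ 8) = 0.935753
(d) P(3 ≤ X ≤ 8) = 0.805955

We have X ~ Poisson(λ=4.94).

(a) Moments:
E[X] = 4.9400
Var(X) = 4.9400
σ = √Var(X) = 2.2226

(b) Point probability using PMF:
P(X = 3) = 0.143752

(c) Cumulative probability using CDF:
P(X ≤ 8) = F(8) = 0.935753

(d) Range probability:
P(3 ≤ X ≤ 8) = P(X ≤ 8) - P(X ≤ 2)
                   = F(8) - F(2)
                   = 0.935753 - 0.129797
                   = 0.805955

This means approximately 80.6% of outcomes fall in the interval [3, 8].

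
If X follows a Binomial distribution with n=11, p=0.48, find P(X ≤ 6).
0.768832

We have X ~ Binomial(n=11, p=0.48).

The CDF gives us P(X ≤ k).

Using the CDF:
P(X ≤ 6) = 0.768832

This means there's approximately a 76.9% chance that X is at most 6.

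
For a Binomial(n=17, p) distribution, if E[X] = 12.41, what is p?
p = 0.73

For a Binomial(n, p) distribution:
E[X] = n × p

Given n = 17 and E[X] = 12.41:
12.41 = 17 × p
p = 12.41 / 17 = 0.73

Verification: Binomial(17, 0.73) has E[X] = 12.41 ✓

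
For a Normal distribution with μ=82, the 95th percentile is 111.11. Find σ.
σ = 17.6976

For X ~ Normal(μ, σ), the p-th percentile satisfies x = μ + z_p × σ,
where z_p = Φ⁻¹(p) is the standard normal quantile.

Step 1: z_{0.95} = Φ⁻¹(0.95) = 1.6449

Step 2: Solve for σ:
111.11 = 82 + 1.6449 × σ
σ = (111.11 - 82) / 1.6449
σ = 29.11 / 1.6449
σ = 17.6976

Verification: μ + z × σ = 82 + 1.6449 × 17.6976 = 111.11 ✓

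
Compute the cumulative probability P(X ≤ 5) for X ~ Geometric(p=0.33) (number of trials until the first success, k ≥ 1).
0.864987

We have X ~ Geometric(p=0.33) (number of trials until the first success, k ≥ 1).

The CDF gives us P(X ≤ k).

Using the CDF:
P(X ≤ 5) = 0.864987

This means there's approximately a 86.5% chance that X is at most 5.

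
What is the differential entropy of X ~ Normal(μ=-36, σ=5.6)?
3.1417 nats

We have X ~ Normal(μ=-36, σ=5.6).

The differential entropy measures the uncertainty or information content of the distribution.

For a Normal distribution with μ=-36, σ=5.6:
h(X) = 3.1417 nats

(In bits, this would be 4.5325 bits.)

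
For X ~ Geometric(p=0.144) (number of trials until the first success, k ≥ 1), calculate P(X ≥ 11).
0.211221

We have X ~ Geometric(p=0.144) (number of trials until the first success, k ≥ 1).

For discrete distributions, P(X ≥ 11) = 1 - P(X ≤ 10).

P(X ≤ 10) = 0.788779
P(X ≥ 11) = 1 - 0.788779 = 0.211221

So there's approximately a 21.1% chance that X is at least 11.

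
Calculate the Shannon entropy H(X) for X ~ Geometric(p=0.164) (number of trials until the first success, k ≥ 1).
2.7210 nats

We have X ~ Geometric(p=0.164) (number of trials until the first success, k ≥ 1).

The Shannon entropy measures the uncertainty or information content of the distribution.

For a Geometric distribution with p=0.164 (number of trials until the first success, k ≥ 1):
H(X) = 2.7210 nats

(In bits, this would be 3.9256 bits.)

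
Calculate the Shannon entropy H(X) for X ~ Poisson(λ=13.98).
2.7316 nats

We have X ~ Poisson(λ=13.98).

The Shannon entropy measures the uncertainty or information content of the distribution.

For a Poisson distribution with λ=13.98:
H(X) = 2.7316 nats

(In bits, this would be 3.9408 bits.)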